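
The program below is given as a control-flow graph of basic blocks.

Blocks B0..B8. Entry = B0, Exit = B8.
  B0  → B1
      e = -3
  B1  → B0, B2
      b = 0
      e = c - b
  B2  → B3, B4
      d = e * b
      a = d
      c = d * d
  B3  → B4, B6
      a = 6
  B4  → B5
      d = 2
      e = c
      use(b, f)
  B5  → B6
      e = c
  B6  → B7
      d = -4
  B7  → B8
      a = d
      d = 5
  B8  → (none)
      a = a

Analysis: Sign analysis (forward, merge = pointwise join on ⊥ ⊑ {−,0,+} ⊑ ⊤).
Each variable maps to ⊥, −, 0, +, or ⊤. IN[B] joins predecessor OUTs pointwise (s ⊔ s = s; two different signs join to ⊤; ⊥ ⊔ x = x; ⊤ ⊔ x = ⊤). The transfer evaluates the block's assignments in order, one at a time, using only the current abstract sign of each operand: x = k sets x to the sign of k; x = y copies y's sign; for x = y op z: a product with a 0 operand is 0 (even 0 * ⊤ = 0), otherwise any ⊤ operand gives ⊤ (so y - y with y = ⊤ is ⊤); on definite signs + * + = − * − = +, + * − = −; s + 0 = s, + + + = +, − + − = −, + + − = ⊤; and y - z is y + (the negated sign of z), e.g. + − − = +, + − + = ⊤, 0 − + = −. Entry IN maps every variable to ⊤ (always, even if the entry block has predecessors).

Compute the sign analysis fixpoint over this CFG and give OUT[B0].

Converged values:
  B0:  IN=(all ⊤)  OUT={e:-; rest ⊤}
  B1:  IN={e:-; rest ⊤}  OUT={b:0; rest ⊤}
  B2:  IN={b:0; rest ⊤}  OUT={a:0, b:0, c:0, d:0; rest ⊤}
  B3:  IN={a:0, b:0, c:0, d:0; rest ⊤}  OUT={a:+, b:0, c:0, d:0; rest ⊤}
  B4:  IN={b:0, c:0, d:0; rest ⊤}  OUT={b:0, c:0, d:+, e:0; rest ⊤}
  B5:  IN={b:0, c:0, d:+, e:0; rest ⊤}  OUT={b:0, c:0, d:+, e:0; rest ⊤}
  B6:  IN={b:0, c:0; rest ⊤}  OUT={b:0, c:0, d:-; rest ⊤}
  B7:  IN={b:0, c:0, d:-; rest ⊤}  OUT={a:-, b:0, c:0, d:+; rest ⊤}
  B8:  IN={a:-, b:0, c:0, d:+; rest ⊤}  OUT={a:-, b:0, c:0, d:+; rest ⊤}

Merge at B0 (entry node, so the boundary value (all ⊤) is joined with the incoming edge(s)): IN[B0] = (all ⊤) ⊔ OUT[B1] = {a: ⊤, b: ⊤, c: ⊤, d: ⊤, e: ⊤, f: ⊤}
Applying B0's transfer function to that IN value gives OUT[B0] (row B0 above).

Answer: {a: ⊤, b: ⊤, c: ⊤, d: ⊤, e: -, f: ⊤}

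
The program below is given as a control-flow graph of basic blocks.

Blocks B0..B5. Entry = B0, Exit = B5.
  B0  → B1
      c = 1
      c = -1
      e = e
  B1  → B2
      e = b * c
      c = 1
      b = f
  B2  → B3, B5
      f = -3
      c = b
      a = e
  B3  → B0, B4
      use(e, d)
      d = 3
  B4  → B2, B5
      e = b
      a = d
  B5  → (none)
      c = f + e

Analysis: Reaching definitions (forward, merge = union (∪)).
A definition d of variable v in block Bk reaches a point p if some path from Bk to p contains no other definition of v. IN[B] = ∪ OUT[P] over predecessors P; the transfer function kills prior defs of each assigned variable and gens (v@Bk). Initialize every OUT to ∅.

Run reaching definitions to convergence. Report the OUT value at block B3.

Answer: {a@B2, b@B1, c@B2, d@B3, e@B1, e@B4, f@B2}

Trace:
Converged values:
  B0: | IN={a@B2, b@B1, c@B2, d@B3, e@B1, e@B4, f@B2} | OUT={a@B2, b@B1, c@B0, d@B3, e@B0, f@B2}
  B1: | IN={a@B2, b@B1, c@B0, d@B3, e@B0, f@B2} | OUT={a@B2, b@B1, c@B1, d@B3, e@B1, f@B2}
  B2: | IN={a@B2, a@B4, b@B1, c@B1, c@B2, d@B3, e@B1, e@B4, f@B2} | OUT={a@B2, b@B1, c@B2, d@B3, e@B1, e@B4, f@B2}
  B3: | IN={a@B2, b@B1, c@B2, d@B3, e@B1, e@B4, f@B2} | OUT={a@B2, b@B1, c@B2, d@B3, e@B1, e@B4, f@B2}
  B4: | IN={a@B2, b@B1, c@B2, d@B3, e@B1, e@B4, f@B2} | OUT={a@B4, b@B1, c@B2, d@B3, e@B4, f@B2}
  B5: | IN={a@B2, a@B4, b@B1, c@B2, d@B3, e@B1, e@B4, f@B2} | OUT={a@B2, a@B4, b@B1, c@B5, d@B3, e@B1, e@B4, f@B2}

Merge at B3: IN[B3] = OUT[B2] = {a@B2, b@B1, c@B2, d@B3, e@B1, e@B4, f@B2}
Applying B3's transfer function to that IN value gives OUT[B3] (row B3 above).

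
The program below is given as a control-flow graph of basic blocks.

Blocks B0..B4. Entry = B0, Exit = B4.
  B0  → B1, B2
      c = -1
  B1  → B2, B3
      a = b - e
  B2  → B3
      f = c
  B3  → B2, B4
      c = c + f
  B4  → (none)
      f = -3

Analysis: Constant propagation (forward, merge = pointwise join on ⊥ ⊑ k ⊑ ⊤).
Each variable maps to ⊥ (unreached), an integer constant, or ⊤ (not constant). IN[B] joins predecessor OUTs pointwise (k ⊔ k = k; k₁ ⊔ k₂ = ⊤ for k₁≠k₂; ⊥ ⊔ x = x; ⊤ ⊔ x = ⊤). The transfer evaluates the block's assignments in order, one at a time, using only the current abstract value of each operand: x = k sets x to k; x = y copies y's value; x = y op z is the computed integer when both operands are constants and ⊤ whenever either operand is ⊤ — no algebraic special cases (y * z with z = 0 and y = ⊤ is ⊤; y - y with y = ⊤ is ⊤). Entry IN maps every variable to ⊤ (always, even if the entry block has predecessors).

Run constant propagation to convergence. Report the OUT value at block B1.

Answer: {a: ⊤, b: ⊤, c: -1, d: ⊤, e: ⊤, f: ⊤}

Trace:
Per-block solution:
  B0:   IN=(all ⊤)   OUT={c:-1; rest ⊤}
  B1:   IN={c:-1; rest ⊤}   OUT={c:-1; rest ⊤}
  B2:   IN=(all ⊤)   OUT=(all ⊤)
  B3:   IN=(all ⊤)   OUT=(all ⊤)
  B4:   IN=(all ⊤)   OUT={f:-3; rest ⊤}

Merge at B1: IN[B1] = OUT[B0] = {a: ⊤, b: ⊤, c: -1, d: ⊤, e: ⊤, f: ⊤}
Applying B1's transfer function to that IN value gives OUT[B1] (row B1 above).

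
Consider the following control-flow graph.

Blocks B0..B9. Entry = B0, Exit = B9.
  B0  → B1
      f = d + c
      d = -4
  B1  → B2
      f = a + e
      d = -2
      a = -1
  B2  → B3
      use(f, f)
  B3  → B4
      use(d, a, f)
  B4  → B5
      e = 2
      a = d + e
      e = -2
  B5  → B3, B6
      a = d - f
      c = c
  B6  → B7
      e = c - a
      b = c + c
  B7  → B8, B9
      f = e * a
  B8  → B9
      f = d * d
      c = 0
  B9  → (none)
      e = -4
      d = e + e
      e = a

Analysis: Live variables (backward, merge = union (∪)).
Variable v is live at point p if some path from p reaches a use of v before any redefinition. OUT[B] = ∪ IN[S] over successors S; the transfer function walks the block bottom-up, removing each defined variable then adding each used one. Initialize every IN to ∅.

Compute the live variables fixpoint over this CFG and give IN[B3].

Fixpoint table:
  B0:  IN={a, c, d, e}  OUT={a, c, e}
  B1:  IN={a, c, e}  OUT={a, c, d, f}
  B2:  IN={a, c, d, f}  OUT={a, c, d, f}
  B3:  IN={a, c, d, f}  OUT={c, d, f}
  B4:  IN={c, d, f}  OUT={c, d, f}
  B5:  IN={c, d, f}  OUT={a, c, d, f}
  B6:  IN={a, c, d}  OUT={a, d, e}
  B7:  IN={a, d, e}  OUT={a, d}
  B8:  IN={a, d}  OUT={a}
  B9:  IN={a}  OUT={}

Merge at B3: OUT[B3] = IN[B4] = {c, d, f}
Applying B3's transfer function to that OUT value gives IN[B3] (row B3 above).

Answer: {a, c, d, f}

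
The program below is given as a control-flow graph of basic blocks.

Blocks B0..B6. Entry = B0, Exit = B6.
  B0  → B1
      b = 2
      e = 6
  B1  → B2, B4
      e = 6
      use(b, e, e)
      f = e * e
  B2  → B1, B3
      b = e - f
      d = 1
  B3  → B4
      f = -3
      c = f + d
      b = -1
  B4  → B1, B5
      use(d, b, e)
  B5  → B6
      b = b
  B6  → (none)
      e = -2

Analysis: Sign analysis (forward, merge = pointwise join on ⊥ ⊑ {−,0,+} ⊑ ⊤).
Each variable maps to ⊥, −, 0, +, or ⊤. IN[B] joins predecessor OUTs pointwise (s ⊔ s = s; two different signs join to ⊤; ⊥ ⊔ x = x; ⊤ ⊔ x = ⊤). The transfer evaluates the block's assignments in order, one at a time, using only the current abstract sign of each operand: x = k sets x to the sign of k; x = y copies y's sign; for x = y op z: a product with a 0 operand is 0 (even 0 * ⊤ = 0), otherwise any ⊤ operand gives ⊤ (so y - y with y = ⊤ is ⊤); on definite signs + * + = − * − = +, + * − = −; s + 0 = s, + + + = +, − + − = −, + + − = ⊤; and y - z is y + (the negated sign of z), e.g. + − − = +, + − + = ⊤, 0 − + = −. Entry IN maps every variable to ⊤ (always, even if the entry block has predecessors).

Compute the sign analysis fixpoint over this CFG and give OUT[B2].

Answer: {a: ⊤, b: ⊤, c: ⊤, d: +, e: +, f: +}

Working:
Fixpoint table:
  B0: | IN=(all ⊤) | OUT={b:+, e:+; rest ⊤}
  B1: | IN={e:+; rest ⊤} | OUT={e:+, f:+; rest ⊤}
  B2: | IN={e:+, f:+; rest ⊤} | OUT={d:+, e:+, f:+; rest ⊤}
  B3: | IN={d:+, e:+, f:+; rest ⊤} | OUT={b:-, d:+, e:+, f:-; rest ⊤}
  B4: | IN={e:+; rest ⊤} | OUT={e:+; rest ⊤}
  B5: | IN={e:+; rest ⊤} | OUT={e:+; rest ⊤}
  B6: | IN={e:+; rest ⊤} | OUT={e:-; rest ⊤}

Merge at B2: IN[B2] = OUT[B1] = {a: ⊤, b: ⊤, c: ⊤, d: ⊤, e: +, f: +}
Applying B2's transfer function to that IN value gives OUT[B2] (row B2 above).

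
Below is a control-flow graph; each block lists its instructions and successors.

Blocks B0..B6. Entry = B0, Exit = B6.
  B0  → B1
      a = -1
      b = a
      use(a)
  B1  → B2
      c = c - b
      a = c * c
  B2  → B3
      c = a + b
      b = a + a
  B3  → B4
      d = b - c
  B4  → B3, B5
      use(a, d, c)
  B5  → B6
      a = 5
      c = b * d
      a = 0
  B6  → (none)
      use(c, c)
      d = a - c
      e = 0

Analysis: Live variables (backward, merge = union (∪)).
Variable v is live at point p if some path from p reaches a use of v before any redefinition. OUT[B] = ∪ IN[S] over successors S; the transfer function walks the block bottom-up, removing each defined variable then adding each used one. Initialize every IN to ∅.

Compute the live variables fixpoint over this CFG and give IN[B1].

Answer: {b, c}

Trace:
Per-block solution:
  B0:  IN={c}  OUT={b, c}
  B1:  IN={b, c}  OUT={a, b}
  B2:  IN={a, b}  OUT={a, b, c}
  B3:  IN={a, b, c}  OUT={a, b, c, d}
  B4:  IN={a, b, c, d}  OUT={a, b, c, d}
  B5:  IN={b, d}  OUT={a, c}
  B6:  IN={a, c}  OUT={}

Merge at B1: OUT[B1] = IN[B2] = {a, b}
Applying B1's transfer function to that OUT value gives IN[B1] (row B1 above).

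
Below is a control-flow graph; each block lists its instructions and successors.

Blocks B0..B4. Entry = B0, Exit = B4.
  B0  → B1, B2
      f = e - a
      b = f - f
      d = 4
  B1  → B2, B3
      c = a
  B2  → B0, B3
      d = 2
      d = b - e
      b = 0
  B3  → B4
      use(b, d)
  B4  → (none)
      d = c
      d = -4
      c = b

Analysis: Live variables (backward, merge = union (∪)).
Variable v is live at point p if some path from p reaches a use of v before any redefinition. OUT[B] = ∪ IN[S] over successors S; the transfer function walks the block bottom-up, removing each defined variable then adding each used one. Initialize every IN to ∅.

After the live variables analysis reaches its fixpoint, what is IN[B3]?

Answer: {b, c, d}

Working:
Per-block solution:
  B0: | IN={a, c, e} | OUT={a, b, c, d, e}
  B1: | IN={a, b, d, e} | OUT={a, b, c, d, e}
  B2: | IN={a, b, c, e} | OUT={a, b, c, d, e}
  B3: | IN={b, c, d} | OUT={b, c}
  B4: | IN={b, c} | OUT={}

Merge at B3: OUT[B3] = IN[B4] = {b, c}
Applying B3's transfer function to that OUT value gives IN[B3] (row B3 above).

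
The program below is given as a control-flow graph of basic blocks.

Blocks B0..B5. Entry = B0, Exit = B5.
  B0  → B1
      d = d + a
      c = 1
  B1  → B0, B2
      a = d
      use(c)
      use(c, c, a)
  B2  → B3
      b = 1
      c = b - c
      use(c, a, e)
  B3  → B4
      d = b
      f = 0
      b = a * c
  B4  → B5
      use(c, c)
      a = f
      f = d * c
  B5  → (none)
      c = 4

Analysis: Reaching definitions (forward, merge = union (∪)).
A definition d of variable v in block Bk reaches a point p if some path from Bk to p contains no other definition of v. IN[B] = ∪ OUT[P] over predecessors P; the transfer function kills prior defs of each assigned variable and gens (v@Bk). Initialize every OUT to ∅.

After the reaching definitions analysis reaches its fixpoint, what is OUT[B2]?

Answer: {a@B1, b@B2, c@B2, d@B0}

Derivation:
Fixpoint table:
  B0:  IN={a@B1, c@B0, d@B0}  OUT={a@B1, c@B0, d@B0}
  B1:  IN={a@B1, c@B0, d@B0}  OUT={a@B1, c@B0, d@B0}
  B2:  IN={a@B1, c@B0, d@B0}  OUT={a@B1, b@B2, c@B2, d@B0}
  B3:  IN={a@B1, b@B2, c@B2, d@B0}  OUT={a@B1, b@B3, c@B2, d@B3, f@B3}
  B4:  IN={a@B1, b@B3, c@B2, d@B3, f@B3}  OUT={a@B4, b@B3, c@B2, d@B3, f@B4}
  B5:  IN={a@B4, b@B3, c@B2, d@B3, f@B4}  OUT={a@B4, b@B3, c@B5, d@B3, f@B4}

Merge at B2: IN[B2] = OUT[B1] = {a@B1, c@B0, d@B0}
Applying B2's transfer function to that IN value gives OUT[B2] (row B2 above).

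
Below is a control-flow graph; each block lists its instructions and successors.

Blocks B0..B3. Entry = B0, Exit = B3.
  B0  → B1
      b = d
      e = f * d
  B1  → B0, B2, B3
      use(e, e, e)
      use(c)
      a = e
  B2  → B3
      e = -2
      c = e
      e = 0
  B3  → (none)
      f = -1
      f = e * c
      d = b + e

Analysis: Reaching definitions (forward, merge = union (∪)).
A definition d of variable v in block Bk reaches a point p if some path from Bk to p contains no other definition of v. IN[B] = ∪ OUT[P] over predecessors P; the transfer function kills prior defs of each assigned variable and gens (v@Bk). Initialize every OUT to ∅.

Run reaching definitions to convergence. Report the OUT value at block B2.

Per-block solution:
  B0:  IN={a@B1, b@B0, e@B0}  OUT={a@B1, b@B0, e@B0}
  B1:  IN={a@B1, b@B0, e@B0}  OUT={a@B1, b@B0, e@B0}
  B2:  IN={a@B1, b@B0, e@B0}  OUT={a@B1, b@B0, c@B2, e@B2}
  B3:  IN={a@B1, b@B0, c@B2, e@B0, e@B2}  OUT={a@B1, b@B0, c@B2, d@B3, e@B0, e@B2, f@B3}

Merge at B2: IN[B2] = OUT[B1] = {a@B1, b@B0, e@B0}
Applying B2's transfer function to that IN value gives OUT[B2] (row B2 above).

Answer: {a@B1, b@B0, c@B2, e@B2}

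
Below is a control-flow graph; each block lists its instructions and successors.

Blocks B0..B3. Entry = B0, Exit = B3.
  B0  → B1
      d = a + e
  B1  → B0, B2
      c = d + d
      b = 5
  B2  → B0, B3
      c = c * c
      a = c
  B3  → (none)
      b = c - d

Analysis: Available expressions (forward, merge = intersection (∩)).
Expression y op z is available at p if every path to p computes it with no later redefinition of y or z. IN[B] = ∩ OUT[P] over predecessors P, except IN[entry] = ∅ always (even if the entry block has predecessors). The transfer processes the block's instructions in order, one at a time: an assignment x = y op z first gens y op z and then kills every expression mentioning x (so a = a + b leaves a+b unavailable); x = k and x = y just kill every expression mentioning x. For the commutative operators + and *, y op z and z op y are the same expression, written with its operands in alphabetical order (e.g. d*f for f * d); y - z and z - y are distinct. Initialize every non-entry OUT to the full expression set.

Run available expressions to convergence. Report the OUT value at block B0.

Per-block solution:
  B0:  IN={}  OUT={a+e}
  B1:  IN={a+e}  OUT={a+e, d+d}
  B2:  IN={a+e, d+d}  OUT={d+d}
  B3:  IN={d+d}  OUT={c-d, d+d}

Merge at B0 (entry node, so the boundary value {} is joined with the incoming edge(s)): IN[B0] = {} ∩ OUT[B1] ∩ OUT[B2] = {}
Applying B0's transfer function to that IN value gives OUT[B0] (row B0 above).

Answer: {a+e}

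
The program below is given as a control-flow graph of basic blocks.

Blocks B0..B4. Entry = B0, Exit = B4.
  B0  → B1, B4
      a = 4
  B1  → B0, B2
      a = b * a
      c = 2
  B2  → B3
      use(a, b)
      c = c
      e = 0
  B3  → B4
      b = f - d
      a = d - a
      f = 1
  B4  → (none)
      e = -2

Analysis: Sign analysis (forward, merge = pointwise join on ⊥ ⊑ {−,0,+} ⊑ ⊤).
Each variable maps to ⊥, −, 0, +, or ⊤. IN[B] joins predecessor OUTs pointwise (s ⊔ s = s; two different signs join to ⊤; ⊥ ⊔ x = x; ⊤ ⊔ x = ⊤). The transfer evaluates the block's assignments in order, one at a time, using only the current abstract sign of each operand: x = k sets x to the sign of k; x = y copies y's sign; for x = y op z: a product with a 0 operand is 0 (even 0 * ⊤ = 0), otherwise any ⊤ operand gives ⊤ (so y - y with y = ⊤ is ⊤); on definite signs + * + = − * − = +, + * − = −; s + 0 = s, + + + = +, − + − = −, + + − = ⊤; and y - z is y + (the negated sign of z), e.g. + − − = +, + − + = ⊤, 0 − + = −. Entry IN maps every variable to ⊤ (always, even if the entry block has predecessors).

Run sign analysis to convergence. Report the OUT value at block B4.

Answer: {a: ⊤, b: ⊤, c: ⊤, d: ⊤, e: -, f: ⊤}

Working:
Per-block solution:
  B0:   IN=(all ⊤)   OUT={a:+; rest ⊤}
  B1:   IN={a:+; rest ⊤}   OUT={c:+; rest ⊤}
  B2:   IN={c:+; rest ⊤}   OUT={c:+, e:0; rest ⊤}
  B3:   IN={c:+, e:0; rest ⊤}   OUT={c:+, e:0, f:+; rest ⊤}
  B4:   IN=(all ⊤)   OUT={e:-; rest ⊤}

Merge at B4: IN[B4] = OUT[B0] ⊔ OUT[B3] = {a: ⊤, b: ⊤, c: ⊤, d: ⊤, e: ⊤, f: ⊤}
Applying B4's transfer function to that IN value gives OUT[B4] (row B4 above).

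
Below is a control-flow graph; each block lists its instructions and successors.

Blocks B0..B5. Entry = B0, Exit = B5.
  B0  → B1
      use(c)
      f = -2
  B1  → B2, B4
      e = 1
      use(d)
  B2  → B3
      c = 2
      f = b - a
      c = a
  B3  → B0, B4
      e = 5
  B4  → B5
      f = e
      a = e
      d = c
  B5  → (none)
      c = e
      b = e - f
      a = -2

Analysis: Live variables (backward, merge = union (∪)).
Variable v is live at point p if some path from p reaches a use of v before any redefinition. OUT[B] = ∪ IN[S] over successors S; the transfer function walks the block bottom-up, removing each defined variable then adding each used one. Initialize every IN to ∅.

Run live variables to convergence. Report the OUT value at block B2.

Answer: {a, b, c, d}

Derivation:
Fixpoint table:
  B0: | IN={a, b, c, d} | OUT={a, b, c, d}
  B1: | IN={a, b, c, d} | OUT={a, b, c, d, e}
  B2: | IN={a, b, d} | OUT={a, b, c, d}
  B3: | IN={a, b, c, d} | OUT={a, b, c, d, e}
  B4: | IN={c, e} | OUT={e, f}
  B5: | IN={e, f} | OUT={}

Merge at B2: OUT[B2] = IN[B3] = {a, b, c, d}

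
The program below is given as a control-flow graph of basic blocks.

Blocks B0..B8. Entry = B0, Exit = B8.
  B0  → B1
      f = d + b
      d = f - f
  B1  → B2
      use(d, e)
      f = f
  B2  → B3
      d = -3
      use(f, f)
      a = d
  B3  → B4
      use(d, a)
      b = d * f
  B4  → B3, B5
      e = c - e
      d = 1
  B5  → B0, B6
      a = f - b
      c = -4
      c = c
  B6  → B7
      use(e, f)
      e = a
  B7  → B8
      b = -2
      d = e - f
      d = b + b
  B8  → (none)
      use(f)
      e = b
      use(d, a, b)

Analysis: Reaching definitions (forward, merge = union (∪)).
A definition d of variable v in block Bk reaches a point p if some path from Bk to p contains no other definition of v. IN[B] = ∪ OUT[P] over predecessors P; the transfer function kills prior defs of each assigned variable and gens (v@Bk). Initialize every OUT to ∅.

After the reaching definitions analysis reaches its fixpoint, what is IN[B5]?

Fixpoint table:
  B0:  IN={a@B5, b@B3, c@B5, d@B4, e@B4, f@B1}  OUT={a@B5, b@B3, c@B5, d@B0, e@B4, f@B0}
  B1:  IN={a@B5, b@B3, c@B5, d@B0, e@B4, f@B0}  OUT={a@B5, b@B3, c@B5, d@B0, e@B4, f@B1}
  B2:  IN={a@B5, b@B3, c@B5, d@B0, e@B4, f@B1}  OUT={a@B2, b@B3, c@B5, d@B2, e@B4, f@B1}
  B3:  IN={a@B2, b@B3, c@B5, d@B2, d@B4, e@B4, f@B1}  OUT={a@B2, b@B3, c@B5, d@B2, d@B4, e@B4, f@B1}
  B4:  IN={a@B2, b@B3, c@B5, d@B2, d@B4, e@B4, f@B1}  OUT={a@B2, b@B3, c@B5, d@B4, e@B4, f@B1}
  B5:  IN={a@B2, b@B3, c@B5, d@B4, e@B4, f@B1}  OUT={a@B5, b@B3, c@B5, d@B4, e@B4, f@B1}
  B6:  IN={a@B5, b@B3, c@B5, d@B4, e@B4, f@B1}  OUT={a@B5, b@B3, c@B5, d@B4, e@B6, f@B1}
  B7:  IN={a@B5, b@B3, c@B5, d@B4, e@B6, f@B1}  OUT={a@B5, b@B7, c@B5, d@B7, e@B6, f@B1}
  B8:  IN={a@B5, b@B7, c@B5, d@B7, e@B6, f@B1}  OUT={a@B5, b@B7, c@B5, d@B7, e@B8, f@B1}

Merge at B5: IN[B5] = OUT[B4] = {a@B2, b@B3, c@B5, d@B4, e@B4, f@B1}

Answer: {a@B2, b@B3, c@B5, d@B4, e@B4, f@B1}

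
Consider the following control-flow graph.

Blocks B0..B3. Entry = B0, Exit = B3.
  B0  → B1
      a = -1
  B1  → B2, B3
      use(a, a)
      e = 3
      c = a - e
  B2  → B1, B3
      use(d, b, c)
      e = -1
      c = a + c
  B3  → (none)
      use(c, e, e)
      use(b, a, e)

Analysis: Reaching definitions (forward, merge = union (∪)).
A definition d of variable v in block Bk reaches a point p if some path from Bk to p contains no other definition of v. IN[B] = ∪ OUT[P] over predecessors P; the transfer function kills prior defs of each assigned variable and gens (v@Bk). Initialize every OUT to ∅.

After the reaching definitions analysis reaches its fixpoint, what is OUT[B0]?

Answer: {a@B0}

Trace:
Fixpoint table:
  B0: | IN={} | OUT={a@B0}
  B1: | IN={a@B0, c@B2, e@B2} | OUT={a@B0, c@B1, e@B1}
  B2: | IN={a@B0, c@B1, e@B1} | OUT={a@B0, c@B2, e@B2}
  B3: | IN={a@B0, c@B1, c@B2, e@B1, e@B2} | OUT={a@B0, c@B1, c@B2, e@B1, e@B2}

B0 is the boundary node: IN[B0] = {}
Applying B0's transfer function to that IN value gives OUT[B0] (row B0 above).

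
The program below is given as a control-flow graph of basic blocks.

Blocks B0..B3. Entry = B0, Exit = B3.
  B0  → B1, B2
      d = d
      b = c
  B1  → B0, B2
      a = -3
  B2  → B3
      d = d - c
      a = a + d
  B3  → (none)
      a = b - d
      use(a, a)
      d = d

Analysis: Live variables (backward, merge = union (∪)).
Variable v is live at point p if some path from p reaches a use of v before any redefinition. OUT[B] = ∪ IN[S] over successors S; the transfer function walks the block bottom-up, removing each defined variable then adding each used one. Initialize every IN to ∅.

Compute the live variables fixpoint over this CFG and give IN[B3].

Answer: {b, d}

Derivation:
Converged values:
  B0:  IN={a, c, d}  OUT={a, b, c, d}
  B1:  IN={b, c, d}  OUT={a, b, c, d}
  B2:  IN={a, b, c, d}  OUT={b, d}
  B3:  IN={b, d}  OUT={}

B3 is the boundary node: OUT[B3] = {}
Applying B3's transfer function to that OUT value gives IN[B3] (row B3 above).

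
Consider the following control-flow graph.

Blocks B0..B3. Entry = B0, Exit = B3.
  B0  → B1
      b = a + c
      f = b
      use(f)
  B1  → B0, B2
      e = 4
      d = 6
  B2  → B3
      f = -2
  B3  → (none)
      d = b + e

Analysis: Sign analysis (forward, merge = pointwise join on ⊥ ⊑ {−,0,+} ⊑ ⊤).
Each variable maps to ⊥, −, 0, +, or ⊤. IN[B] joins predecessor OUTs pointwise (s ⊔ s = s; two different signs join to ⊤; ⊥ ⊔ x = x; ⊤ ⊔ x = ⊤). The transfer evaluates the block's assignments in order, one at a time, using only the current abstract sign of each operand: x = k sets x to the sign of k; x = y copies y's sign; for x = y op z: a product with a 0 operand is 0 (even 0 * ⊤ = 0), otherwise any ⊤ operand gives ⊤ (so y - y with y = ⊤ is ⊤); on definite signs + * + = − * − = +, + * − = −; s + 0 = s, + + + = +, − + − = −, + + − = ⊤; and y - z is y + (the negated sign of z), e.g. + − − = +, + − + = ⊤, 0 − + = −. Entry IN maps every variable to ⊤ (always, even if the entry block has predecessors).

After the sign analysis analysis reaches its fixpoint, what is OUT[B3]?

Answer: {a: ⊤, b: ⊤, c: ⊤, d: ⊤, e: +, f: -}

Trace:
Fixpoint table:
  B0:   IN=(all ⊤)   OUT=(all ⊤)
  B1:   IN=(all ⊤)   OUT={d:+, e:+; rest ⊤}
  B2:   IN={d:+, e:+; rest ⊤}   OUT={d:+, e:+, f:-; rest ⊤}
  B3:   IN={d:+, e:+, f:-; rest ⊤}   OUT={e:+, f:-; rest ⊤}

Merge at B3: IN[B3] = OUT[B2] = {a: ⊤, b: ⊤, c: ⊤, d: +, e: +, f: -}
Applying B3's transfer function to that IN value gives OUT[B3] (row B3 above).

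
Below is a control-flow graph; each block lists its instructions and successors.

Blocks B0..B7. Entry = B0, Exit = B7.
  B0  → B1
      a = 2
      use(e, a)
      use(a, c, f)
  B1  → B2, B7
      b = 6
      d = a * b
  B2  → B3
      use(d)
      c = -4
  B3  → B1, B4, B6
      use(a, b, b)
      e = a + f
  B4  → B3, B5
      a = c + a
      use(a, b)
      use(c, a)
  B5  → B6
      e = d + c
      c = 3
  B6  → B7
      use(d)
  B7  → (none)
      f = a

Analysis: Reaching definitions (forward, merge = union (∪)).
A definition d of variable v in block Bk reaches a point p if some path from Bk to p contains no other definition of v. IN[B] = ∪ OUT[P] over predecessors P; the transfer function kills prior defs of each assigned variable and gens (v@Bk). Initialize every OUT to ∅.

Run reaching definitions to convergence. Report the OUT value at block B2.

Converged values:
  B0:   IN={}   OUT={a@B0}
  B1:   IN={a@B0, a@B4, b@B1, c@B2, d@B1, e@B3}   OUT={a@B0, a@B4, b@B1, c@B2, d@B1, e@B3}
  B2:   IN={a@B0, a@B4, b@B1, c@B2, d@B1, e@B3}   OUT={a@B0, a@B4, b@B1, c@B2, d@B1, e@B3}
  B3:   IN={a@B0, a@B4, b@B1, c@B2, d@B1, e@B3}   OUT={a@B0, a@B4, b@B1, c@B2, d@B1, e@B3}
  B4:   IN={a@B0, a@B4, b@B1, c@B2, d@B1, e@B3}   OUT={a@B4, b@B1, c@B2, d@B1, e@B3}
  B5:   IN={a@B4, b@B1, c@B2, d@B1, e@B3}   OUT={a@B4, b@B1, c@B5, d@B1, e@B5}
  B6:   IN={a@B0, a@B4, b@B1, c@B2, c@B5, d@B1, e@B3, e@B5}   OUT={a@B0, a@B4, b@B1, c@B2, c@B5, d@B1, e@B3, e@B5}
  B7:   IN={a@B0, a@B4, b@B1, c@B2, c@B5, d@B1, e@B3, e@B5}   OUT={a@B0, a@B4, b@B1, c@B2, c@B5, d@B1, e@B3, e@B5, f@B7}

Merge at B2: IN[B2] = OUT[B1] = {a@B0, a@B4, b@B1, c@B2, d@B1, e@B3}
Applying B2's transfer function to that IN value gives OUT[B2] (row B2 above).

Answer: {a@B0, a@B4, b@B1, c@B2, d@B1, e@B3}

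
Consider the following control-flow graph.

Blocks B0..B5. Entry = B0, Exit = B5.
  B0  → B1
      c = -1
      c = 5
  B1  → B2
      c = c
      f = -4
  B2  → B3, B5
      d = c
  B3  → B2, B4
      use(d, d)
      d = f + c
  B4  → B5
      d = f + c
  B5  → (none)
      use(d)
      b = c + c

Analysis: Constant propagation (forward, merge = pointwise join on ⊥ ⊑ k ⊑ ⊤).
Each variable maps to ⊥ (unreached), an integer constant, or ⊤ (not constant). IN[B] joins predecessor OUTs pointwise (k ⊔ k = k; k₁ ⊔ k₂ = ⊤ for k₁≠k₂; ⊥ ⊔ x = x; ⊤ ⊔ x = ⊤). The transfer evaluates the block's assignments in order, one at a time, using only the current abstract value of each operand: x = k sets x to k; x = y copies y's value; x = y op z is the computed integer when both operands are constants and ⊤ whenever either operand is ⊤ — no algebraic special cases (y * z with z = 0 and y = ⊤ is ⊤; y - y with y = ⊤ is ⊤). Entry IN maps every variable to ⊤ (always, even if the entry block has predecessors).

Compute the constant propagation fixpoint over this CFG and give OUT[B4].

Per-block solution:
  B0: | IN=(all ⊤) | OUT={c:5; rest ⊤}
  B1: | IN={c:5; rest ⊤} | OUT={c:5, f:-4; rest ⊤}
  B2: | IN={c:5, f:-4; rest ⊤} | OUT={c:5, d:5, f:-4; rest ⊤}
  B3: | IN={c:5, d:5, f:-4; rest ⊤} | OUT={c:5, d:1, f:-4; rest ⊤}
  B4: | IN={c:5, d:1, f:-4; rest ⊤} | OUT={c:5, d:1, f:-4; rest ⊤}
  B5: | IN={c:5, f:-4; rest ⊤} | OUT={b:10, c:5, f:-4; rest ⊤}

Merge at B4: IN[B4] = OUT[B3] = {a: ⊤, b: ⊤, c: 5, d: 1, e: ⊤, f: -4}
Applying B4's transfer function to that IN value gives OUT[B4] (row B4 above).

Answer: {a: ⊤, b: ⊤, c: 5, d: 1, e: ⊤, f: -4}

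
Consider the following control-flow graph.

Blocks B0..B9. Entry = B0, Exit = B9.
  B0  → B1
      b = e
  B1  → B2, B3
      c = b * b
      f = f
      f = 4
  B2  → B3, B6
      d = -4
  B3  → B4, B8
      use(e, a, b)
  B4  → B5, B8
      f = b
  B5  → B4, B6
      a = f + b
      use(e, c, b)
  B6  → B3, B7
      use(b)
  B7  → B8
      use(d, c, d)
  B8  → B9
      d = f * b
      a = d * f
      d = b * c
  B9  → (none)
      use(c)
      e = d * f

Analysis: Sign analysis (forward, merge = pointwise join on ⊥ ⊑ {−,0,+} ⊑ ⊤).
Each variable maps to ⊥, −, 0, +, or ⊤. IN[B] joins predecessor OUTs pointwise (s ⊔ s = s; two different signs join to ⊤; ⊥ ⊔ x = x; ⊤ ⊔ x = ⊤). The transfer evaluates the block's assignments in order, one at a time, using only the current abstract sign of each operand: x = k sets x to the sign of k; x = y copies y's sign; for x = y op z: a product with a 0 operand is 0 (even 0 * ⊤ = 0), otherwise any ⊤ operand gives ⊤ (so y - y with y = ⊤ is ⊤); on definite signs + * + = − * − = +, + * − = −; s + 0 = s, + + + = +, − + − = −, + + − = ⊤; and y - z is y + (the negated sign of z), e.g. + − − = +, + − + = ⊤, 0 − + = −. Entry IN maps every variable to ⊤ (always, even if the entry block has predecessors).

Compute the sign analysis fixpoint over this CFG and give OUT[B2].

Answer: {a: ⊤, b: ⊤, c: ⊤, d: -, e: ⊤, f: +}

Trace:
Fixpoint table:
  B0:  IN=(all ⊤)  OUT=(all ⊤)
  B1:  IN=(all ⊤)  OUT={f:+; rest ⊤}
  B2:  IN={f:+; rest ⊤}  OUT={d:-, f:+; rest ⊤}
  B3:  IN=(all ⊤)  OUT=(all ⊤)
  B4:  IN=(all ⊤)  OUT=(all ⊤)
  B5:  IN=(all ⊤)  OUT=(all ⊤)
  B6:  IN=(all ⊤)  OUT=(all ⊤)
  B7:  IN=(all ⊤)  OUT=(all ⊤)
  B8:  IN=(all ⊤)  OUT=(all ⊤)
  B9:  IN=(all ⊤)  OUT=(all ⊤)

Merge at B2: IN[B2] = OUT[B1] = {a: ⊤, b: ⊤, c: ⊤, d: ⊤, e: ⊤, f: +}
Applying B2's transfer function to that IN value gives OUT[B2] (row B2 above).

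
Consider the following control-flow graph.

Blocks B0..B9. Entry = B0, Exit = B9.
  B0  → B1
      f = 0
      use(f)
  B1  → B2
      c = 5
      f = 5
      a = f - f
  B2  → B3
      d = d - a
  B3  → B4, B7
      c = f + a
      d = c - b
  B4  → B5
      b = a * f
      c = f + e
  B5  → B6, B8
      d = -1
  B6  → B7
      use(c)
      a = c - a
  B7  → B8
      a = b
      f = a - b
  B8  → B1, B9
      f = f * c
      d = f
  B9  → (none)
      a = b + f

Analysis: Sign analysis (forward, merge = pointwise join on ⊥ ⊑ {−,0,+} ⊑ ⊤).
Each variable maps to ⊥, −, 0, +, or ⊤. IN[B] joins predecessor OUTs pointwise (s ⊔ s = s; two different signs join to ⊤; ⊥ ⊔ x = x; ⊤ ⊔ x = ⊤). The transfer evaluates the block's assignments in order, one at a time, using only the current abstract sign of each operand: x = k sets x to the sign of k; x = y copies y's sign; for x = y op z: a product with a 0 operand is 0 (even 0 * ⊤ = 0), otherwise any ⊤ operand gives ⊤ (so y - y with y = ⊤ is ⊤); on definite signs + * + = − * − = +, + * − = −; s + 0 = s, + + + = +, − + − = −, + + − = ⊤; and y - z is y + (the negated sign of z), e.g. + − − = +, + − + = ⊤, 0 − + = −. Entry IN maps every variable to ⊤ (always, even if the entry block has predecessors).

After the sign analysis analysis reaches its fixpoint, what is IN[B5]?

Fixpoint table:
  B0:  IN=(all ⊤)  OUT={f:0; rest ⊤}
  B1:  IN=(all ⊤)  OUT={c:+, f:+; rest ⊤}
  B2:  IN={c:+, f:+; rest ⊤}  OUT={c:+, f:+; rest ⊤}
  B3:  IN={c:+, f:+; rest ⊤}  OUT={f:+; rest ⊤}
  B4:  IN={f:+; rest ⊤}  OUT={f:+; rest ⊤}
  B5:  IN={f:+; rest ⊤}  OUT={d:-, f:+; rest ⊤}
  B6:  IN={d:-, f:+; rest ⊤}  OUT={d:-, f:+; rest ⊤}
  B7:  IN={f:+; rest ⊤}  OUT=(all ⊤)
  B8:  IN=(all ⊤)  OUT=(all ⊤)
  B9:  IN=(all ⊤)  OUT=(all ⊤)

Merge at B5: IN[B5] = OUT[B4] = {a: ⊤, b: ⊤, c: ⊤, d: ⊤, e: ⊤, f: +}

Answer: {a: ⊤, b: ⊤, c: ⊤, d: ⊤, e: ⊤, f: +}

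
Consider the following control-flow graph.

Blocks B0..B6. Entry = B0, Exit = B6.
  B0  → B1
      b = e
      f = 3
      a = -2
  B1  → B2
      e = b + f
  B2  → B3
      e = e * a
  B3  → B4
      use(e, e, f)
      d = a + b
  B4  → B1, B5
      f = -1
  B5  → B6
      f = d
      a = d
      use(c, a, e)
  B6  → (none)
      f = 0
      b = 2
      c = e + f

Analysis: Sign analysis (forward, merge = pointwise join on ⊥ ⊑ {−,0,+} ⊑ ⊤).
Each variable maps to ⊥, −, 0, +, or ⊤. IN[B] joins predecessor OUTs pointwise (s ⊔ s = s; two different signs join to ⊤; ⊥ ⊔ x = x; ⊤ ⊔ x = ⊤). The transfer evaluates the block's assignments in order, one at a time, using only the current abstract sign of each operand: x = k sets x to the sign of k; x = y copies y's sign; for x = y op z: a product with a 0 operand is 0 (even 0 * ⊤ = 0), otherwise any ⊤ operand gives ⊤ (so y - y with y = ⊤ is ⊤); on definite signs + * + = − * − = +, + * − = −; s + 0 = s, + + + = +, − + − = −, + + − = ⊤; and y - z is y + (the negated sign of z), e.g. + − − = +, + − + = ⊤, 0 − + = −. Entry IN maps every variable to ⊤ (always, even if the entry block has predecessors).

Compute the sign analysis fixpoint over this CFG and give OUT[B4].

Answer: {a: -, b: ⊤, c: ⊤, d: ⊤, e: ⊤, f: -}

Trace:
Converged values:
  B0: | IN=(all ⊤) | OUT={a:-, f:+; rest ⊤}
  B1: | IN={a:-; rest ⊤} | OUT={a:-; rest ⊤}
  B2: | IN={a:-; rest ⊤} | OUT={a:-; rest ⊤}
  B3: | IN={a:-; rest ⊤} | OUT={a:-; rest ⊤}
  B4: | IN={a:-; rest ⊤} | OUT={a:-, f:-; rest ⊤}
  B5: | IN={a:-, f:-; rest ⊤} | OUT=(all ⊤)
  B6: | IN=(all ⊤) | OUT={b:+, f:0; rest ⊤}

Merge at B4: IN[B4] = OUT[B3] = {a: -, b: ⊤, c: ⊤, d: ⊤, e: ⊤, f: ⊤}
Applying B4's transfer function to that IN value gives OUT[B4] (row B4 above).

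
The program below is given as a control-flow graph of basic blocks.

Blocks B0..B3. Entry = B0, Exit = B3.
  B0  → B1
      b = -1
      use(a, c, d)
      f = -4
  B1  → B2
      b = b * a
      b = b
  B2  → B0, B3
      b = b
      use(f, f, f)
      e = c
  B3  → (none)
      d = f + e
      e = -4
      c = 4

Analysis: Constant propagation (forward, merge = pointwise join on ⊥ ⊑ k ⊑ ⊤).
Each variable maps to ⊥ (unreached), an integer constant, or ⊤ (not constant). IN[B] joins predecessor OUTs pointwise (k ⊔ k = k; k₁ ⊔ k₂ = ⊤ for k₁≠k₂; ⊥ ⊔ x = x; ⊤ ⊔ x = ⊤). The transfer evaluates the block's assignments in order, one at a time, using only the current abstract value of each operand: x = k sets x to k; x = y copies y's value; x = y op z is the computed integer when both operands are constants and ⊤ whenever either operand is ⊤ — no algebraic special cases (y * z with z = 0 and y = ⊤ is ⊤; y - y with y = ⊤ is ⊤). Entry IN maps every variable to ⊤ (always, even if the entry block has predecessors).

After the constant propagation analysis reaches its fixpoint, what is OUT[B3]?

Converged values:
  B0:  IN=(all ⊤)  OUT={b:-1, f:-4; rest ⊤}
  B1:  IN={b:-1, f:-4; rest ⊤}  OUT={f:-4; rest ⊤}
  B2:  IN={f:-4; rest ⊤}  OUT={f:-4; rest ⊤}
  B3:  IN={f:-4; rest ⊤}  OUT={c:4, e:-4, f:-4; rest ⊤}

Merge at B3: IN[B3] = OUT[B2] = {a: ⊤, b: ⊤, c: ⊤, d: ⊤, e: ⊤, f: -4}
Applying B3's transfer function to that IN value gives OUT[B3] (row B3 above).

Answer: {a: ⊤, b: ⊤, c: 4, d: ⊤, e: -4, f: -4}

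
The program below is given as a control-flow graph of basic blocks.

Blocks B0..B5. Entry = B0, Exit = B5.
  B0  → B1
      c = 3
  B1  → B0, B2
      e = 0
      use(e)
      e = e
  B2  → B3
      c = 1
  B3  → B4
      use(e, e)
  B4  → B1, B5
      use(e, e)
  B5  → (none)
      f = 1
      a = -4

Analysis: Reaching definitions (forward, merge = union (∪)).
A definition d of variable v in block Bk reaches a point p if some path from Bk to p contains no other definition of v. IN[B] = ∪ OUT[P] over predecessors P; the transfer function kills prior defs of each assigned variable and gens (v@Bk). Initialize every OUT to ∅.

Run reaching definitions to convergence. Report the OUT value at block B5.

Answer: {a@B5, c@B2, e@B1, f@B5}

Derivation:
Per-block solution:
  B0: | IN={c@B0, c@B2, e@B1} | OUT={c@B0, e@B1}
  B1: | IN={c@B0, c@B2, e@B1} | OUT={c@B0, c@B2, e@B1}
  B2: | IN={c@B0, c@B2, e@B1} | OUT={c@B2, e@B1}
  B3: | IN={c@B2, e@B1} | OUT={c@B2, e@B1}
  B4: | IN={c@B2, e@B1} | OUT={c@B2, e@B1}
  B5: | IN={c@B2, e@B1} | OUT={a@B5, c@B2, e@B1, f@B5}

Merge at B5: IN[B5] = OUT[B4] = {c@B2, e@B1}
Applying B5's transfer function to that IN value gives OUT[B5] (row B5 above).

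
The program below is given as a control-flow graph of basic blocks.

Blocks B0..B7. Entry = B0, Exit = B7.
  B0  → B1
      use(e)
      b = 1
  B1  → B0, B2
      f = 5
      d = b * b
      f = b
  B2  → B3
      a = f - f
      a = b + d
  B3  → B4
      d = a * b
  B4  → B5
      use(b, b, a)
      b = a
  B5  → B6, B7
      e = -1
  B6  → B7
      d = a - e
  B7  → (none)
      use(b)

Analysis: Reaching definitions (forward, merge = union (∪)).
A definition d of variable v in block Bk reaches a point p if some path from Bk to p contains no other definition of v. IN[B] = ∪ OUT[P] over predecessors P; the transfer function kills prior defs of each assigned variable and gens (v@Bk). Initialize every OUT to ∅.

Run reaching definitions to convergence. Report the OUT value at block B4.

Answer: {a@B2, b@B4, d@B3, f@B1}

Working:
Fixpoint table:
  B0:  IN={b@B0, d@B1, f@B1}  OUT={b@B0, d@B1, f@B1}
  B1:  IN={b@B0, d@B1, f@B1}  OUT={b@B0, d@B1, f@B1}
  B2:  IN={b@B0, d@B1, f@B1}  OUT={a@B2, b@B0, d@B1, f@B1}
  B3:  IN={a@B2, b@B0, d@B1, f@B1}  OUT={a@B2, b@B0, d@B3, f@B1}
  B4:  IN={a@B2, b@B0, d@B3, f@B1}  OUT={a@B2, b@B4, d@B3, f@B1}
  B5:  IN={a@B2, b@B4, d@B3, f@B1}  OUT={a@B2, b@B4, d@B3, e@B5, f@B1}
  B6:  IN={a@B2, b@B4, d@B3, e@B5, f@B1}  OUT={a@B2, b@B4, d@B6, e@B5, f@B1}
  B7:  IN={a@B2, b@B4, d@B3, d@B6, e@B5, f@B1}  OUT={a@B2, b@B4, d@B3, d@B6, e@B5, f@B1}

Merge at B4: IN[B4] = OUT[B3] = {a@B2, b@B0, d@B3, f@B1}
Applying B4's transfer function to that IN value gives OUT[B4] (row B4 above).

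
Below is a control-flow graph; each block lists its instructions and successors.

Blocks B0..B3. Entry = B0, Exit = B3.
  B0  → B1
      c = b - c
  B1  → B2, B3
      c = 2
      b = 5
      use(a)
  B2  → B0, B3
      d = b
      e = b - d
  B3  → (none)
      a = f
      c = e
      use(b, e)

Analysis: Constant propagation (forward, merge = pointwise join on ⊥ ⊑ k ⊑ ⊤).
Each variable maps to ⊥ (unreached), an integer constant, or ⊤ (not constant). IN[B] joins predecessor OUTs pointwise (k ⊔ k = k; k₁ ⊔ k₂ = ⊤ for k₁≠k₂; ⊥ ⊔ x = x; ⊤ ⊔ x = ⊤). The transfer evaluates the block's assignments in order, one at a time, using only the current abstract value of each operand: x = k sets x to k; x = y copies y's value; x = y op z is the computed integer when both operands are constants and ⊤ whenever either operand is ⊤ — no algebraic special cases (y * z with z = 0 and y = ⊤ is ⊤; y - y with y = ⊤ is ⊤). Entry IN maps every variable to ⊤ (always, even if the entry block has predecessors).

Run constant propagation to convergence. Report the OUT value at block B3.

Answer: {a: ⊤, b: 5, c: ⊤, d: ⊤, e: ⊤, f: ⊤}

Working:
Per-block solution:
  B0:  IN=(all ⊤)  OUT=(all ⊤)
  B1:  IN=(all ⊤)  OUT={b:5, c:2; rest ⊤}
  B2:  IN={b:5, c:2; rest ⊤}  OUT={b:5, c:2, d:5, e:0; rest ⊤}
  B3:  IN={b:5, c:2; rest ⊤}  OUT={b:5; rest ⊤}

Merge at B3: IN[B3] = OUT[B1] ⊔ OUT[B2] = {a: ⊤, b: 5, c: 2, d: ⊤, e: ⊤, f: ⊤}
Applying B3's transfer function to that IN value gives OUT[B3] (row B3 above).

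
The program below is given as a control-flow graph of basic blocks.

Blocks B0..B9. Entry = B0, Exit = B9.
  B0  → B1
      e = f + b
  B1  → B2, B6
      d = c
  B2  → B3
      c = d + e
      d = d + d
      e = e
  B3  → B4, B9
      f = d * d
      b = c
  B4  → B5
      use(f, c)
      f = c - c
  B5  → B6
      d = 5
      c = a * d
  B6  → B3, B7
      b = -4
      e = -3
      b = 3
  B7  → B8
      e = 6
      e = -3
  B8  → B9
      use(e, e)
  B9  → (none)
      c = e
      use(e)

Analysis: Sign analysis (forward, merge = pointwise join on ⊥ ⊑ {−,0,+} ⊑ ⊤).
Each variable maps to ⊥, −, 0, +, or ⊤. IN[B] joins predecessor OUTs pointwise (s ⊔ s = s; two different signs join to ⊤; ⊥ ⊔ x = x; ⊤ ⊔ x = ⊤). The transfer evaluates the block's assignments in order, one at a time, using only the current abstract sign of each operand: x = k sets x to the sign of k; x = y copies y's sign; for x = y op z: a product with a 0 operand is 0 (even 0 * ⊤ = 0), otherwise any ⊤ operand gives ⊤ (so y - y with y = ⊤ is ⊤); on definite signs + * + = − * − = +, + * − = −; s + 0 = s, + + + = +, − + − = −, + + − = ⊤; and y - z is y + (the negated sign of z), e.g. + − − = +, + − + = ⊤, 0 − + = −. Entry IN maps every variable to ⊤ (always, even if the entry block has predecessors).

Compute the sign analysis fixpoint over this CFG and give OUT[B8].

Answer: {a: ⊤, b: +, c: ⊤, d: ⊤, e: -, f: ⊤}

Working:
Per-block solution:
  B0:  IN=(all ⊤)  OUT=(all ⊤)
  B1:  IN=(all ⊤)  OUT=(all ⊤)
  B2:  IN=(all ⊤)  OUT=(all ⊤)
  B3:  IN=(all ⊤)  OUT=(all ⊤)
  B4:  IN=(all ⊤)  OUT=(all ⊤)
  B5:  IN=(all ⊤)  OUT={d:+; rest ⊤}
  B6:  IN=(all ⊤)  OUT={b:+, e:-; rest ⊤}
  B7:  IN={b:+, e:-; rest ⊤}  OUT={b:+, e:-; rest ⊤}
  B8:  IN={b:+, e:-; rest ⊤}  OUT={b:+, e:-; rest ⊤}
  B9:  IN=(all ⊤)  OUT=(all ⊤)

Merge at B8: IN[B8] = OUT[B7] = {a: ⊤, b: +, c: ⊤, d: ⊤, e: -, f: ⊤}
Applying B8's transfer function to that IN value gives OUT[B8] (row B8 above).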